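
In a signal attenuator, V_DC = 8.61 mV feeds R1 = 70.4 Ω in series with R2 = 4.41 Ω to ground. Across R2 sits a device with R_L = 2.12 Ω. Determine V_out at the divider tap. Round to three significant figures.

R2 ‖ R_L = (4.41 × 2.12)/(4.41 + 2.12) = 1.432 Ω.
Then V_out = V_DC · R2'/(R1 + R2') = 8.61 × 1.432/71.83 = 0.1716 mV.
(Unloaded it would be 0.508 mV; the load pulls it down.)

V_out ≈ 0.172 mV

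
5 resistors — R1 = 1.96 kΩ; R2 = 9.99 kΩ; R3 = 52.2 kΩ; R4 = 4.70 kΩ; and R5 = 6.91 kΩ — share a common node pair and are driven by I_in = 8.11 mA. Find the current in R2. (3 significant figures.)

Conductances: ΣG = 1/1.96 + 1/9.99 + 1/52.2 + 1/4.70 + 1/6.91 = 0.9869 (1/kΩ).
Current divider: I(R2) = I_in · G_k/ΣG = 8.11 × (0.1001/0.9869) = 8.11 × 0.1014 = 0.8226 mA.

I ≈ 0.823 mA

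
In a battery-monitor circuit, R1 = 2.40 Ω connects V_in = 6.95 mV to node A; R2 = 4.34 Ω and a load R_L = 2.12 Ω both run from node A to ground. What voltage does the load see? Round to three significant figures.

The load sits in parallel with R2, giving an effective lower resistance R2' = R2·R_L/(R2+R_L) = 1.424 Ω.
Then V_out = V_in · R2'/(R1 + R2') = 6.95 × 1.424/3.824 = 2.588 mV.

V_out ≈ 2.59 mV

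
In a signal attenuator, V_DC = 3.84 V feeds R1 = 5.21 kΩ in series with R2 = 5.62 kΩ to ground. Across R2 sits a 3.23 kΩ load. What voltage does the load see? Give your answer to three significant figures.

V_out ≈ 1.08 V

R2 ‖ R_L = (5.62 × 3.23)/(5.62 + 3.23) = 2.051 kΩ.
Voltage divider with the loaded lower leg: V_out = 3.84 × 2.051/(5.21 + 2.051) = 3.84 × 0.2825 = 1.085 V.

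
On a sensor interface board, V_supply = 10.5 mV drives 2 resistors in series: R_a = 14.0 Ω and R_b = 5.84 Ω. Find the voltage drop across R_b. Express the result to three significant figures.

Total series resistance ΣR = 14.0 + 5.84 = 19.84 Ω.
V = V_supply · R/ΣR = 10.5 × 0.2944 = 3.091 mV.

V ≈ 3.09 mV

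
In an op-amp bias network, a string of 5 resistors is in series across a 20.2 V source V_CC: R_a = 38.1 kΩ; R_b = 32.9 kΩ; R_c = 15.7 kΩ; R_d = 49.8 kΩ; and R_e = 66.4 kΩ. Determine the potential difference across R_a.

V ≈ 3.79 V

Series total: ΣR = 38.1 + 32.9 + 15.7 + 49.8 + 66.4 = 202.9 kΩ.
Voltage divider: V = V_CC · (38.10 / 202.9) = 20.2 × 0.1878 = 3.793 V.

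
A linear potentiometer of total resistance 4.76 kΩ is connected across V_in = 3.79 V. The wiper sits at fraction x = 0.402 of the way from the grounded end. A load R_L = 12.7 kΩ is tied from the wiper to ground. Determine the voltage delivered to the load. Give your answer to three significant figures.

Lower segment x·R_p = 1.914 kΩ; upper segment (1−x)·R_p = 2.846 kΩ.
R_L loads the lower segment: effective lower R = 1.663 kΩ.
Loaded-divider output: V_out = 3.79 × 0.3688 = 1.398 V.
(Unloaded: V_out = x·V_in = 1.52 V.)

V_out ≈ 1.40 V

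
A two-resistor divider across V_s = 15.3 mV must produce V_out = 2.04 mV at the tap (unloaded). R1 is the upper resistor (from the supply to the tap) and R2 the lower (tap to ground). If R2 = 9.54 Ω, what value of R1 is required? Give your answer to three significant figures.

R1 ≈ 62.0 Ω

The divider ratio is R2/(R1+R2) = 2.04/15.3 = 0.1333.
R1 = R2·(1/k − 1) = 9.54 × 6.500 = 62.01 Ω.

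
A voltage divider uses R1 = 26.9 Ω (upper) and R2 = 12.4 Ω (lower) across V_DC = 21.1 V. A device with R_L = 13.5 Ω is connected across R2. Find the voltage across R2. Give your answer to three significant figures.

R2 ‖ R_L = (12.4 × 13.5)/(12.4 + 13.5) = 6.463 Ω.
Now apply the divider: V_out = 21.1 × 0.1937 = 4.088 V.

V_out ≈ 4.09 V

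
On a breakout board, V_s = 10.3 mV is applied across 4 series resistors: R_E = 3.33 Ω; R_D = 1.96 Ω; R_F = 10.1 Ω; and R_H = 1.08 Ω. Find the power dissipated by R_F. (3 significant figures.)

ΣR = 16.47 Ω → I = 10.3/16.47 = 0.6254 mA.
V(R_F) = I·R = 6.316 mV; P = V·I = 6.316 × 0.6254 = 3.950 µW.

P ≈ 3.95 µW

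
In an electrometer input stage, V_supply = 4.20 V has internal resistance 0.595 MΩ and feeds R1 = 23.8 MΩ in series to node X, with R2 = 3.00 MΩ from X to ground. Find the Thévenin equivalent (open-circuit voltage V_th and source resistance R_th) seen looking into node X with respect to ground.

V_th ≈ 0.460 V, R_th ≈ 2.67 MΩ

R1' = 0.595 + 23.8 = 24.39 MΩ (source resistance + R1).
With X open, the divider is unloaded: V_th = 4.20 × 3.00/27.39 = 0.4599 V.
Looking into X with the source shorted: R_th = R1'·R2/(R1'+R2) = 24.39 × 3.00/27.39 = 2.671 MΩ.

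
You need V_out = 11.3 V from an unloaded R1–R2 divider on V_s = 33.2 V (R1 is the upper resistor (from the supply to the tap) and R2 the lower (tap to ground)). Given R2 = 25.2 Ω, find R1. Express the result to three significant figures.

V_out/V_s = R2/(R1+R2) = 0.3404.
Rearranging, R1 = R2·(1−k)/k = 25.2 × 1.938 = 48.84 Ω.

R1 ≈ 48.8 Ω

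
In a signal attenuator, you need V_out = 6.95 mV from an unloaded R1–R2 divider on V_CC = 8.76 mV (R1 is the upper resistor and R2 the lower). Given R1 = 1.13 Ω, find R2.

The divider ratio is R2/(R1+R2) = 6.95/8.76 = 0.7934.
Rearranging, R2 = R1·k/(1−k) = 1.13 × 3.840 = 4.339 Ω.

R2 ≈ 4.34 Ω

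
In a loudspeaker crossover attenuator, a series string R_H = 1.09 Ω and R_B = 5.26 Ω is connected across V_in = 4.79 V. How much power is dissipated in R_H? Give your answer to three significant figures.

Series current I = V_in/ΣR = 4.79/6.350 = 0.7543 A.
P(R_H) = I²·R_H = (0.7543)² × 1.09 = 0.6202 W.

P ≈ 0.620 W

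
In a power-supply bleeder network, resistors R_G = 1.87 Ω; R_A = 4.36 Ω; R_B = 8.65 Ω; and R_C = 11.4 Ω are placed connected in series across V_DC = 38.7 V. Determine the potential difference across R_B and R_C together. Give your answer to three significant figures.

ΣR = 1.87 + 4.36 + 8.65 + 11.4 = 26.28 Ω.
R_{R_B..R_C} = 8.65 + 11.4 = 20.05 Ω.
V = V_DC · R/ΣR = 38.7 × 0.7629 = 29.53 V.

V ≈ 29.5 V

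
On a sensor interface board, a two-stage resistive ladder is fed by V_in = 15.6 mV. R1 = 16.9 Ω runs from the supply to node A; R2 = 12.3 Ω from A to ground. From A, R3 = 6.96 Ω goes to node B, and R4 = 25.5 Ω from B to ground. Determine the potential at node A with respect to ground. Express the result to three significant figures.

Node A sees R2 in parallel with the series input of stage 2, R3 + R4 = 32.46 Ω.
Effective lower resistance at A: R2 ‖ 32.46 = 8.920 Ω.
V_A = 15.6 × 8.920/(16.9 + 8.920) = 5.389 mV.

V_A ≈ 5.39 mV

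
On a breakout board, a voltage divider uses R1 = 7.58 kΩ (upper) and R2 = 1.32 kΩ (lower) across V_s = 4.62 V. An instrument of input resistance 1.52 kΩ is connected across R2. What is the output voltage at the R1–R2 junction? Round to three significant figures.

R2 ‖ R_L = (1.32 × 1.52)/(1.32 + 1.52) = 0.7065 kΩ.
Voltage divider with the loaded lower leg: V_out = 4.62 × 0.7065/(7.58 + 0.7065) = 4.62 × 0.08526 = 0.3939 V.

V_out ≈ 0.394 V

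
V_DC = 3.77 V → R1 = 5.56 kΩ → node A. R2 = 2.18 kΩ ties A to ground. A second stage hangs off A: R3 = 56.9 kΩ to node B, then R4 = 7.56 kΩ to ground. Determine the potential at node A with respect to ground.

V_A ≈ 1.04 V

Node A sees R2 in parallel with the series input of stage 2, R3 + R4 = 64.46 kΩ.
R2 ‖ (R3+R4) = 2.109 kΩ.
First divider: V_A = V_DC · 2.109/(5.56 + 2.109) = 1.037 V.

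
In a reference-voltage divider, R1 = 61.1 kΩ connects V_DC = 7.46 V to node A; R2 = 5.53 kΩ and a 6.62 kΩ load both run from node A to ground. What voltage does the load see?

First combine the lower leg with the load: R2 ‖ R_L = 3.013 kΩ.
Then V_out = V_DC · R2'/(R1 + R2') = 7.46 × 3.013/64.11 = 0.3506 V.

V_out ≈ 0.351 V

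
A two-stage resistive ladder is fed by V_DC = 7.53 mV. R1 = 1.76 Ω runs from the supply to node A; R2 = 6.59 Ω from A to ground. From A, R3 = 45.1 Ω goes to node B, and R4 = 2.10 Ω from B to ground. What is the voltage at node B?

V_B ≈ 0.257 mV

Looking into the second stage from A: R3 + R4 = 47.20 Ω appears in parallel with R2.
R2 ‖ (R3+R4) = 5.783 Ω.
So V_A = 7.53 × 0.7667 = 5.773 mV.
Stage 2 is unloaded, so V_B = V_A · R4/(R3+R4) = 5.773 × 2.10/47.20 = 0.2568 mV.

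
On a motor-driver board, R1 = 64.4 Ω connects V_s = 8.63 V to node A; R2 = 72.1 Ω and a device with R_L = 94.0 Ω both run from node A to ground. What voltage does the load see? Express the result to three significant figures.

First combine the lower leg with the load: R2 ‖ R_L = 40.80 Ω.
Voltage divider with the loaded lower leg: V_out = 8.63 × 40.80/(64.4 + 40.80) = 8.63 × 0.3879 = 3.347 V.
(Unloaded it would be 4.56 V; the load pulls it down.)

V_out ≈ 3.35 V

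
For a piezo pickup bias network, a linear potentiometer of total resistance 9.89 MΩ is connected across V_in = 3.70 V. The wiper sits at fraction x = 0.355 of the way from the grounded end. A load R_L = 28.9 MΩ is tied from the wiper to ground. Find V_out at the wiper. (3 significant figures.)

The pot divides into 6.379 MΩ above the wiper and 3.511 MΩ below.
R_L loads the lower segment: effective lower R = 3.131 MΩ.
V_out = 3.70 × 3.131/(6.379 + 3.131) = 1.218 V.

V_out ≈ 1.22 V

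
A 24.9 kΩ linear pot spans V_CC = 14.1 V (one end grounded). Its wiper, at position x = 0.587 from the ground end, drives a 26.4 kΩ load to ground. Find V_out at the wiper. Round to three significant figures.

V_out ≈ 6.74 V

Lower segment x·R_p = 14.62 kΩ; upper segment (1−x)·R_p = 10.28 kΩ.
(x·R_p) ‖ R_L = 9.408 kΩ.
Loaded-divider output: V_out = 14.1 × 0.4778 = 6.736 V.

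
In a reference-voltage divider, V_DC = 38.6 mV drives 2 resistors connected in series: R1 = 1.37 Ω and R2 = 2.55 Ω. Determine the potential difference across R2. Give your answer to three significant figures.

V ≈ 25.1 mV

Total series resistance ΣR = 1.37 + 2.55 = 3.920 Ω.
V = V_DC · R/ΣR = 38.6 × 0.6505 = 25.11 mV.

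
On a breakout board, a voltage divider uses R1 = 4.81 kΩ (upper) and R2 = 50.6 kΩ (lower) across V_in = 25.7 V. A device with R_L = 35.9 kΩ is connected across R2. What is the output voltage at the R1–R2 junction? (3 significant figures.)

R2 ‖ R_L = (50.6 × 35.9)/(50.6 + 35.9) = 21.00 kΩ.
Now apply the divider: V_out = 25.7 × 0.8136 = 20.91 V.
(Unloaded it would be 23.5 V; the load pulls it down.)

V_out ≈ 20.9 V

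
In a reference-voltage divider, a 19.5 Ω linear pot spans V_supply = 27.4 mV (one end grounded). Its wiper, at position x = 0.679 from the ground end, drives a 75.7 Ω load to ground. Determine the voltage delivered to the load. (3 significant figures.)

V_out ≈ 17.6 mV

Lower segment x·R_p = 13.24 Ω; upper segment (1−x)·R_p = 6.259 Ω.
(x·R_p) ‖ R_L = 11.27 Ω.
Then V_out = V_supply · 11.27/(6.259 + 11.27) = 17.62 mV.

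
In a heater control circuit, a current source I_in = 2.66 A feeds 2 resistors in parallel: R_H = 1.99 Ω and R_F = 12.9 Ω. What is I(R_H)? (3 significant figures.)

I ≈ 2.30 A

For two parallel branches, I_k = I_in · (other R)/(sum of R).
I(R_H) = 2.66 × 12.9/(1.99 + 12.9) = 2.66 × 0.8664 = 2.304 A.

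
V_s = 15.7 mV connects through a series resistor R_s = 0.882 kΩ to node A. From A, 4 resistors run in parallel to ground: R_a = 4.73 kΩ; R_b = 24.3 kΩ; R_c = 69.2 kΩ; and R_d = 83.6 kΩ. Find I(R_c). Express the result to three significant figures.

I ≈ 0.182 µA

Parallel bank: R_p = 1/(1/4.73 + 1/24.3 + 1/69.2 + 1/83.6) = 3.584 kΩ.
Node voltage V_A = V_s · R_p/(R_s + R_p) = 15.7 × 0.8025 = 12.60 mV.
Branch current I = V_A/R_c = 12.60/69.2 = 0.1821 µA.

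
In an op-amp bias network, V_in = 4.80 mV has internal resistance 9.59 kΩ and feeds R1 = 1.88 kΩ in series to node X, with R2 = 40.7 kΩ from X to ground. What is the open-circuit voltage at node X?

R1' = 9.59 + 1.88 = 11.47 kΩ (source resistance + R1).
Open-circuit (no load on X): V_th = V_in · R2/(R1' + R2) = 4.80 × 40.7/(11.47 + 40.7) = 3.745 mV.

V_th ≈ 3.74 mV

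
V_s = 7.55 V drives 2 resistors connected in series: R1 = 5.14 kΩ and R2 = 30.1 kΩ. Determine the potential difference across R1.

Total series resistance ΣR = 5.14 + 30.1 = 35.24 kΩ.
V = V_s · R/ΣR = 7.55 × 0.1459 = 1.101 V.

V ≈ 1.10 V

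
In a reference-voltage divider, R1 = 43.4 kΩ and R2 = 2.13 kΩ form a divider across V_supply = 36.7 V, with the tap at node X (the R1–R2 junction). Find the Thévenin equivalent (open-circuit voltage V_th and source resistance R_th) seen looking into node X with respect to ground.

V_th ≈ 1.72 V, R_th ≈ 2.03 kΩ

With X open, the divider is unloaded: V_th = 36.7 × 2.13/45.53 = 1.717 V.
With V_supply suppressed (replaced by a short), R_th = R1 ‖ R2 = (43.40 × 2.13)/(43.40 + 2.13) = 2.030 kΩ.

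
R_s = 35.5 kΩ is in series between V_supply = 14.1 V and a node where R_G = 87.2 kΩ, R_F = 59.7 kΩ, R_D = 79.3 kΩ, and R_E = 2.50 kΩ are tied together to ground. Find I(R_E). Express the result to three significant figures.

I ≈ 0.339 mA

Combine the parallel branches: R_p = (1/87.2 + 1/59.7 + 1/79.3 + 1/2.50)⁻¹ = 2.268 kΩ.
Node voltage V_A = V_supply · R_p/(R_s + R_p) = 14.1 × 0.06006 = 0.8469 V.
I(R_E) = V_A / R_E = 0.8469/2.50 = 0.3388 mA.
(Check via current divider: I_total = 0.3733 mA; share G_k/ΣG = 0.9074 → same result.)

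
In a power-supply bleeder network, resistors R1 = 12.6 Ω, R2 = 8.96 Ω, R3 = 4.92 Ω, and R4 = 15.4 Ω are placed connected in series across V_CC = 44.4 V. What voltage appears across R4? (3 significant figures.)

Total series resistance ΣR = 12.6 + 8.96 + 4.92 + 15.4 = 41.88 Ω.
V = V_CC · R/ΣR = 44.4 × 0.3677 = 16.33 V.

V ≈ 16.3 V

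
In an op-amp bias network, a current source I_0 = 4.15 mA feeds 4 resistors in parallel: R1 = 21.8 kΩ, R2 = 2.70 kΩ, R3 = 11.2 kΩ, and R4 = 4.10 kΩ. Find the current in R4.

I ≈ 1.35 mA

Conductances: ΣG = 1/21.8 + 1/2.70 + 1/11.2 + 1/4.10 = 0.7494 (1/kΩ).
By the current-divider rule, I = I_0 · G_k/ΣG = 4.15 × 0.3255 = 1.351 mA.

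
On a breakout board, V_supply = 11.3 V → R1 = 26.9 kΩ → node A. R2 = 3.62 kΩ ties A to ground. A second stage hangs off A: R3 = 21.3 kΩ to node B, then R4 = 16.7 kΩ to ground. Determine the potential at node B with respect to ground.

V_B ≈ 0.543 V

Looking into the second stage from A: R3 + R4 = 38.00 kΩ appears in parallel with R2.
R2 ‖ (R3+R4) = 3.305 kΩ.
V_A = 11.3 × 3.305/(26.9 + 3.305) = 1.236 V.
V_B = V_A × 0.4395 = 0.5434 V.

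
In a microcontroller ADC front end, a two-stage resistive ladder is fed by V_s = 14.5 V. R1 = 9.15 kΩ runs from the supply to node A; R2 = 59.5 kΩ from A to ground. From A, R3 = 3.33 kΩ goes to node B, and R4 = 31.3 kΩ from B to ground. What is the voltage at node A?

V_A ≈ 10.2 V

The second stage (R3 + R4 = 34.63 kΩ) loads node A in parallel with R2.
Effective lower resistance at A: R2 ‖ 34.63 = 21.89 kΩ.
First divider: V_A = V_s · 21.89/(9.15 + 21.89) = 10.23 V.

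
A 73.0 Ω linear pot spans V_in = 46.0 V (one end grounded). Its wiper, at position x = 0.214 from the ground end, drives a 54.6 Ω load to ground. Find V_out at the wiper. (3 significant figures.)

Lower segment x·R_p = 15.62 Ω; upper segment (1−x)·R_p = 57.38 Ω.
Lower segment in parallel with the load: 15.62 ‖ 54.6 = 12.15 Ω.
V_out = 46.0 × 12.15/(57.38 + 12.15) = 8.037 V.

V_out ≈ 8.04 V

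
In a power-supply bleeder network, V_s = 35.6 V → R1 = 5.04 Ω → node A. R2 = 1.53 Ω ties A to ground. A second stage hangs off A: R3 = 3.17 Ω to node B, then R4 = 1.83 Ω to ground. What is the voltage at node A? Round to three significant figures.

V_A ≈ 6.71 V

Node A sees R2 in parallel with the series input of stage 2, R3 + R4 = 5.000 Ω.
Effective lower resistance at A: R2 ‖ 5.000 = 1.172 Ω.
V_A = 35.6 × 1.172/(5.04 + 1.172) = 6.714 V.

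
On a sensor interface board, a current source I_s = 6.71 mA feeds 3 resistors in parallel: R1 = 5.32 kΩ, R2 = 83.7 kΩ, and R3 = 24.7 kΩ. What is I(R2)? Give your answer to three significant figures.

I ≈ 0.333 mA

ΣG = 1/5.32 + 1/83.7 + 1/24.7 = 0.2404.
By the current-divider rule, I = I_s · G_k/ΣG = 6.71 × 0.04970 = 0.3335 mA.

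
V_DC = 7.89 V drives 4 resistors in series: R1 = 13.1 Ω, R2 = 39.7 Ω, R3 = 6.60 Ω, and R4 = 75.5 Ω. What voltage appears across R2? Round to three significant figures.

V ≈ 2.32 V

ΣR = 13.1 + 39.7 + 6.60 + 75.5 = 134.9 Ω.
By the voltage-divider rule, V = 7.89 × 39.70/134.9 = 2.322 V.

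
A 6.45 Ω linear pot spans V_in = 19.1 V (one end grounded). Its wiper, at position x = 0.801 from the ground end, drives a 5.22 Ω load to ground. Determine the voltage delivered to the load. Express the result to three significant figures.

V_out ≈ 12.8 V

Split the track: R_lower = x·R_p = 5.166 Ω, R_upper = (1−x)·R_p = 1.284 Ω.
R_L loads the lower segment: effective lower R = 2.597 Ω.
Then V_out = V_in · 2.597/(1.284 + 2.597) = 12.78 V.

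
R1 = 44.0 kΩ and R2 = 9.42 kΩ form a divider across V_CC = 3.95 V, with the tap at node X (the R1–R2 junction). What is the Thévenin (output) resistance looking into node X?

R_th ≈ 7.76 kΩ

Zeroing V_CC shorts the top of R1 to ground, so R_th = R1 ‖ R2 = 7.759 kΩ.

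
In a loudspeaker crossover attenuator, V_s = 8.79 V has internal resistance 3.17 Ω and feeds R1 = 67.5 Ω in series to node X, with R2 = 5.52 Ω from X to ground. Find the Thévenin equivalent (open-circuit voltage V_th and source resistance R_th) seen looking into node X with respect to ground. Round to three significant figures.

R1' = 3.17 + 67.5 = 70.67 Ω (source resistance + R1).
Open-circuit (no load on X): V_th = V_s · R2/(R1' + R2) = 8.79 × 5.52/(70.67 + 5.52) = 0.6368 V.
Looking into X with the source shorted: R_th = R1'·R2/(R1'+R2) = 70.67 × 5.52/76.19 = 5.120 Ω.

V_th ≈ 0.637 V, R_th ≈ 5.12 Ω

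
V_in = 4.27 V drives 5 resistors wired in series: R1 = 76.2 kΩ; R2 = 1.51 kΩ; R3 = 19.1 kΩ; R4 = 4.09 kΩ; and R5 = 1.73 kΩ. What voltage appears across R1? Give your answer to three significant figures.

Series total: ΣR = 76.2 + 1.51 + 19.1 + 4.09 + 1.73 = 102.6 kΩ.
Voltage divider: V = V_in · (76.20 / 102.6) = 4.27 × 0.7425 = 3.170 V.

V ≈ 3.17 V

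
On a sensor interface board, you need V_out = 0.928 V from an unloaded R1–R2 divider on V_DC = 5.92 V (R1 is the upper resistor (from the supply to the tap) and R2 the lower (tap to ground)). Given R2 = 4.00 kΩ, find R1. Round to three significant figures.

V_out/V_DC = R2/(R1+R2) = 0.1568.
Rearranging, R1 = R2·(1−k)/k = 4.00 × 5.379 = 21.52 kΩ.

R1 ≈ 21.5 kΩ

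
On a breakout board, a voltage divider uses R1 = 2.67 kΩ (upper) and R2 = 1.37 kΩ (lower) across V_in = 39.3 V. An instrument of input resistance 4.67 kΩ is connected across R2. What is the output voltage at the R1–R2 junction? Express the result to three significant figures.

V_out ≈ 11.2 V

The load sits in parallel with R2, giving an effective lower resistance R2' = R2·R_L/(R2+R_L) = 1.059 kΩ.
Then V_out = V_in · R2'/(R1 + R2') = 39.3 × 1.059/3.729 = 11.16 V.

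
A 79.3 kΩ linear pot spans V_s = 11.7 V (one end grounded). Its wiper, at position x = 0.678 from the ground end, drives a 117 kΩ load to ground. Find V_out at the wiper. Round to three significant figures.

Split the track: R_lower = x·R_p = 53.77 kΩ, R_upper = (1−x)·R_p = 25.53 kΩ.
R_L loads the lower segment: effective lower R = 36.84 kΩ.
Then V_out = V_s · 36.84/(25.53 + 36.84) = 6.910 V.

V_out ≈ 6.91 V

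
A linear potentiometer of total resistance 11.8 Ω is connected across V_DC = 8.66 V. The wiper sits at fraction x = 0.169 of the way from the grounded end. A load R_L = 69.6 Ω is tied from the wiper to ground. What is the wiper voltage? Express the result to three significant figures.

V_out ≈ 1.43 V

The pot divides into 9.806 Ω above the wiper and 1.994 Ω below.
Lower segment in parallel with the load: 1.994 ‖ 69.6 = 1.939 Ω.
V_out = 8.66 × 1.939/(9.806 + 1.939) = 1.430 V.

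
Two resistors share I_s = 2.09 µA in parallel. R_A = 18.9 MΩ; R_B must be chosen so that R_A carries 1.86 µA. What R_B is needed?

In a two-way split, I_A/I_s = R_B/(R_A + R_B).
1.86/2.09 = R_B/(R_A + R_B) → R_B = R_A · (0.8900)/(1 − 0.8900) = 18.9 × 8.087 = 152.8 MΩ.

R_B ≈ 153 MΩ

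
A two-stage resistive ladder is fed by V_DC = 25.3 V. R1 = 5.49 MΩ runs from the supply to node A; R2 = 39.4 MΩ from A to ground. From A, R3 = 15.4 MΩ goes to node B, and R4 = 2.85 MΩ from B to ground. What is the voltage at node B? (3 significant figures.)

V_B ≈ 2.74 V

Looking into the second stage from A: R3 + R4 = 18.25 MΩ appears in parallel with R2.
R2 ‖ (R3+R4) = 12.47 MΩ.
First divider: V_A = V_DC · 12.47/(5.49 + 12.47) = 17.57 V.
Stage 2 is unloaded, so V_B = V_A · R4/(R3+R4) = 17.57 × 2.85/18.25 = 2.743 V.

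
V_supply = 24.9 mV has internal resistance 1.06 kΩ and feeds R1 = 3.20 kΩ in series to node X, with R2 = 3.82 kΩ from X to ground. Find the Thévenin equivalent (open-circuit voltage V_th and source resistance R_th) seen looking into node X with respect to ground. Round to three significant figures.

V_th ≈ 11.8 mV, R_th ≈ 2.01 kΩ

R1' = 1.06 + 3.20 = 4.260 kΩ (source resistance + R1).
V_th is the unloaded tap voltage: V_supply · R2/(R1'+R2) = 24.9 × 0.4728 = 11.77 mV.
Zeroing V_supply shorts the top of R1' to ground, so R_th = R1' ‖ R2 = 2.014 kΩ.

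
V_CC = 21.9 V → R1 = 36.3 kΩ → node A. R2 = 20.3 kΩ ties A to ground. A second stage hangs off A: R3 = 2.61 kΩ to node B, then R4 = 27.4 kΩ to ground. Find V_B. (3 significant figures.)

V_B ≈ 5.00 V

Node A sees R2 in parallel with the series input of stage 2, R3 + R4 = 30.01 kΩ.
Effective lower resistance at A: R2 ‖ 30.01 = 12.11 kΩ.
V_A = 21.9 × 12.11/(36.3 + 12.11) = 5.478 V.
Then the unloaded second divider: V_B = V_A × R4/(R3+R4) = 5.478 × 0.9130 = 5.002 V.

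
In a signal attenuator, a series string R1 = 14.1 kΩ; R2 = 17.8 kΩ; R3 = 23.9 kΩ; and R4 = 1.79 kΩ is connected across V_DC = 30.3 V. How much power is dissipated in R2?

P ≈ 4.93 mW

ΣR = 57.59 kΩ → I = 30.3/57.59 = 0.5261 mA.
P(R2) = I²·R2 = (0.5261)² × 17.8 = 4.927 mW.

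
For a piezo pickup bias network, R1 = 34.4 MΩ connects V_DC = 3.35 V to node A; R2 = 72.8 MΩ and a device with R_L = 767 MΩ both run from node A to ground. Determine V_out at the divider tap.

V_out ≈ 2.21 V

First combine the lower leg with the load: R2 ‖ R_L = 66.49 MΩ.
Voltage divider with the loaded lower leg: V_out = 3.35 × 66.49/(34.4 + 66.49) = 3.35 × 0.6590 = 2.208 V.
(Unloaded it would be 2.28 V; the load pulls it down.)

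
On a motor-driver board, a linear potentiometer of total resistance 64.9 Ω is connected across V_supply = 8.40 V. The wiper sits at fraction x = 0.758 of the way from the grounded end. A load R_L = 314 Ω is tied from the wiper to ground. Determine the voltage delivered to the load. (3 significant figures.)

V_out ≈ 6.13 V

The pot divides into 15.71 Ω above the wiper and 49.19 Ω below.
Lower segment in parallel with the load: 49.19 ‖ 314 = 42.53 Ω.
V_out = 8.40 × 42.53/(15.71 + 42.53) = 6.135 V.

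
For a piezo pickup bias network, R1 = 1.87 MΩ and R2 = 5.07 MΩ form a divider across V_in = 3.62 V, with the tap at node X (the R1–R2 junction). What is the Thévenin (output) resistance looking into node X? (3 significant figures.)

R_th ≈ 1.37 MΩ

Zeroing V_in shorts the top of R1 to ground, so R_th = R1 ‖ R2 = 1.366 MΩ.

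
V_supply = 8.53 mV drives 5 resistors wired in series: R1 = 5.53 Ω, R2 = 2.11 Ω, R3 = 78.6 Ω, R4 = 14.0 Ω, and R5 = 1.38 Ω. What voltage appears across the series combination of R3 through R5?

Total series resistance ΣR = 5.53 + 2.11 + 78.6 + 14.0 + 1.38 = 101.6 Ω.
R_{R3..R5} = 78.6 + 14.0 + 1.38 = 93.98 Ω.
Voltage divider: V = V_supply · (93.98 / 101.6) = 8.53 × 0.9248 = 7.889 mV.

V ≈ 7.89 mV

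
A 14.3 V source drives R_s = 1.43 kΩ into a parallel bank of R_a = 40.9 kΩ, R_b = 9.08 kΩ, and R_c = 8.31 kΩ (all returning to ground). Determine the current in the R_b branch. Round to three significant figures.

I ≈ 1.15 mA

Combine the parallel branches: R_p = (1/40.9 + 1/9.08 + 1/8.31)⁻¹ = 3.923 kΩ.
V_A = 14.3 × 3.923/5.353 = 10.48 V.
Branch current I = V_A/R_b = 10.48/9.08 = 1.154 mA.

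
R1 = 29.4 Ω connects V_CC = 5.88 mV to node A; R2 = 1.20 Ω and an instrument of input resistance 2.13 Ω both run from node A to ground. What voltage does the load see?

V_out ≈ 0.150 mV

R2 ‖ R_L = (1.20 × 2.13)/(1.20 + 2.13) = 0.7676 Ω.
Voltage divider with the loaded lower leg: V_out = 5.88 × 0.7676/(29.4 + 0.7676) = 5.88 × 0.02544 = 0.1496 mV.
(Unloaded it would be 0.231 mV; the load pulls it down.)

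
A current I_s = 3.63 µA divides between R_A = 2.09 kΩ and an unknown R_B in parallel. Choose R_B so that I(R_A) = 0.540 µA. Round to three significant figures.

R_B ≈ 0.365 kΩ

In a two-way split, I_A/I_s = R_B/(R_A + R_B).
0.540/3.63 = R_B/(R_A + R_B) → R_B = R_A · (0.1488)/(1 − 0.1488) = 2.09 × 0.1748 = 0.3652 kΩ.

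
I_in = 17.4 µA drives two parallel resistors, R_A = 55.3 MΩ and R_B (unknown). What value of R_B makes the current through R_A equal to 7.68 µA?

R_B ≈ 43.7 MΩ

The fraction through R_A equals R_B/(R_A+R_B).
7.68/17.4 = R_B/(R_A + R_B) → R_B = R_A · (0.4414)/(1 − 0.4414) = 55.3 × 0.7901 = 43.69 MΩ.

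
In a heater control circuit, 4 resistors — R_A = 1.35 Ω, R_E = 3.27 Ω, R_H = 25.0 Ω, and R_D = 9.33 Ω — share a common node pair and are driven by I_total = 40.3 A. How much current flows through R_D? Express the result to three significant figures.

ΣG = 1/1.35 + 1/3.27 + 1/25.0 + 1/9.33 = 1.194.
Current divider: I(R_D) = I_total · G_k/ΣG = 40.3 × (0.1072/1.194) = 40.3 × 0.08979 = 3.618 A.

I ≈ 3.62 A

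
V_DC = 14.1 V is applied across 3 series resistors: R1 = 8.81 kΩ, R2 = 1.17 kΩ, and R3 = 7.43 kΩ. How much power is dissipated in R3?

P ≈ 4.87 mW

The common current is I = 14.1/17.41 = 0.8099 mA.
P = I²R = 0.6559 × 7.43 = 4.873 mW.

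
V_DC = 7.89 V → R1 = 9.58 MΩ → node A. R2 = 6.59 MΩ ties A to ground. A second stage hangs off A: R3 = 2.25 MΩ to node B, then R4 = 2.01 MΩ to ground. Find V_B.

The second stage (R3 + R4 = 4.260 MΩ) loads node A in parallel with R2.
Effective lower resistance at A: R2 ‖ 4.260 = 2.587 MΩ.
First divider: V_A = V_DC · 2.587/(9.58 + 2.587) = 1.678 V.
Then the unloaded second divider: V_B = V_A × R4/(R3+R4) = 1.678 × 0.4718 = 0.7916 V.

V_B ≈ 0.792 V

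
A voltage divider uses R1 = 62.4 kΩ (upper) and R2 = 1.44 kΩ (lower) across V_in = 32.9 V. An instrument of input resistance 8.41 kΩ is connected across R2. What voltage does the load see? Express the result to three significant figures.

R2 ‖ R_L = (1.44 × 8.41)/(1.44 + 8.41) = 1.229 kΩ.
Now apply the divider: V_out = 32.9 × 0.01932 = 0.6357 V.

V_out ≈ 0.636 V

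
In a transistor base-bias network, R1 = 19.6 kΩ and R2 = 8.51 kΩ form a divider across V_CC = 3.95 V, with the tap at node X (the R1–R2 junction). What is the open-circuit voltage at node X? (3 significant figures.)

V_th ≈ 1.20 V

V_th is the unloaded tap voltage: V_CC · R2/(R1+R2) = 3.95 × 0.3027 = 1.196 V.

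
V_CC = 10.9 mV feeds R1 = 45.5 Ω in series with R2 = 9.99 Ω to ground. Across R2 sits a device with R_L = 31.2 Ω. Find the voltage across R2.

R2 ‖ R_L = (9.99 × 31.2)/(9.99 + 31.2) = 7.567 Ω.
Now apply the divider: V_out = 10.9 × 0.1426 = 1.554 mV.

V_out ≈ 1.55 mV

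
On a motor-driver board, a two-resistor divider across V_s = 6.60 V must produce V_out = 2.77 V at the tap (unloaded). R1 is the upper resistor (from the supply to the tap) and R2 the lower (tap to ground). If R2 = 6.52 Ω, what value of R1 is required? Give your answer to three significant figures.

V_out/V_s = R2/(R1+R2) = 0.4197.
R1 = R2·(1/k − 1) = 6.52 × 1.383 = 9.015 Ω.

R1 ≈ 9.02 Ω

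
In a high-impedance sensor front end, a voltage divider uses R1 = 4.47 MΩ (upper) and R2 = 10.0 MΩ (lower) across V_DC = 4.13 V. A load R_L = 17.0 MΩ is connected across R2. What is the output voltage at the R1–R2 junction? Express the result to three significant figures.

V_out ≈ 2.42 V

The load sits in parallel with R2, giving an effective lower resistance R2' = R2·R_L/(R2+R_L) = 6.296 MΩ.
Voltage divider with the loaded lower leg: V_out = 4.13 × 6.296/(4.47 + 6.296) = 4.13 × 0.5848 = 2.415 V.
(Unloaded it would be 2.85 V; the load pulls it down.)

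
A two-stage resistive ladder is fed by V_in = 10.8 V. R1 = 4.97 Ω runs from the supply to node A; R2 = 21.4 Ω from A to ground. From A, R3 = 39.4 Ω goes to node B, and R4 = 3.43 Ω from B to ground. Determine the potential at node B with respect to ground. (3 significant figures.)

V_B ≈ 0.641 V

Node A sees R2 in parallel with the series input of stage 2, R3 + R4 = 42.83 Ω.
R2 ‖ (R3+R4) = 14.27 Ω.
So V_A = 10.8 × 0.7417 = 8.010 V.
Stage 2 is unloaded, so V_B = V_A · R4/(R3+R4) = 8.010 × 3.43/42.83 = 0.6415 V.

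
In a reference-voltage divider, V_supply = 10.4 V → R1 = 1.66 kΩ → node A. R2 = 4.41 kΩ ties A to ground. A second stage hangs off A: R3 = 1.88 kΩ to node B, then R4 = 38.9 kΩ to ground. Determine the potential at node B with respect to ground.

Looking into the second stage from A: R3 + R4 = 40.78 kΩ appears in parallel with R2.
R2 ‖ (R3+R4) = 3.980 kΩ.
V_A = 10.4 × 3.980/(1.66 + 3.980) = 7.339 V.
Stage 2 is unloaded, so V_B = V_A · R4/(R3+R4) = 7.339 × 38.9/40.78 = 7.000 V.

V_B ≈ 7.00 V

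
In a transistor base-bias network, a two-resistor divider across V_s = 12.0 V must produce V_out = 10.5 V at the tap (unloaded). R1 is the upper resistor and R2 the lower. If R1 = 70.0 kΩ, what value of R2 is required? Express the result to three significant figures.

V_out/V_s = R2/(R1+R2) = 0.8750.
R2 = R1 · 0.8750/(1 − 0.8750) = 490.0 kΩ.

R2 ≈ 490 kΩ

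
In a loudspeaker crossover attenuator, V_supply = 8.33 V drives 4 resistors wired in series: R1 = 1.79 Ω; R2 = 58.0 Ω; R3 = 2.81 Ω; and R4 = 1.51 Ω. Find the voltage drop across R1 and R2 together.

V ≈ 7.77 V

ΣR = 1.79 + 58.0 + 2.81 + 1.51 = 64.11 Ω.
R_{R1..R2} = 1.79 + 58.0 = 59.79 Ω.
Voltage divider: V = V_supply · (59.79 / 64.11) = 8.33 × 0.9326 = 7.769 V.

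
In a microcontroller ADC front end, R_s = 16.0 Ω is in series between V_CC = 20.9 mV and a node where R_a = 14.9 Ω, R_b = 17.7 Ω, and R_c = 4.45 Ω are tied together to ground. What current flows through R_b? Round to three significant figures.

I ≈ 0.180 mA

Equivalent of the parallel group: R_p = 2.871 Ω.
Node voltage V_A = V_CC · R_p/(R_s + R_p) = 20.9 × 0.1521 = 3.180 mV.
Branch current I = V_A/R_b = 3.180/17.7 = 0.1796 mA.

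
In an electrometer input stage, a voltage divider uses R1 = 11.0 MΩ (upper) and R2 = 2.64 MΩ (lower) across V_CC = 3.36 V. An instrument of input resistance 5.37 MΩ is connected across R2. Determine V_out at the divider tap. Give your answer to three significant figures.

V_out ≈ 0.466 V

The load sits in parallel with R2, giving an effective lower resistance R2' = R2·R_L/(R2+R_L) = 1.770 MΩ.
Then V_out = V_CC · R2'/(R1 + R2') = 3.36 × 1.770/12.77 = 0.4657 V.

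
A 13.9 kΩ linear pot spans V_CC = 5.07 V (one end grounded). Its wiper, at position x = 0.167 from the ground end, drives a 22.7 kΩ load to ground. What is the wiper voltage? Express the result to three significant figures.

Split the track: R_lower = x·R_p = 2.321 kΩ, R_upper = (1−x)·R_p = 11.58 kΩ.
Lower segment in parallel with the load: 2.321 ‖ 22.7 = 2.106 kΩ.
V_out = 5.07 × 2.106/(11.58 + 2.106) = 0.7802 V.

V_out ≈ 0.780 V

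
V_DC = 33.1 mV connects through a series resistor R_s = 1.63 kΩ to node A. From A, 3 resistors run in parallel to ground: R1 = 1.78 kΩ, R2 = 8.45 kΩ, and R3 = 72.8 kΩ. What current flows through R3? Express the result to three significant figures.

I ≈ 0.213 µA

Combine the parallel branches: R_p = (1/1.78 + 1/8.45 + 1/72.8)⁻¹ = 1.441 kΩ.
V_A = 33.1 × 1.441/3.071 = 15.53 mV.
I(R3) = V_A / R3 = 15.53/72.8 = 0.2134 µA.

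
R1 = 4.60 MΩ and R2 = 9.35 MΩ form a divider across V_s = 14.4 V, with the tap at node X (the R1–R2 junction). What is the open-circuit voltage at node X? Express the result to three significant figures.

With X open, the divider is unloaded: V_th = 14.4 × 9.35/13.95 = 9.652 V.

V_th ≈ 9.65 V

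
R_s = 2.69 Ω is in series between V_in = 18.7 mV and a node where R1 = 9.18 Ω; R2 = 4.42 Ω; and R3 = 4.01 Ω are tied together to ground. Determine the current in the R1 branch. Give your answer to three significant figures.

I ≈ 0.792 mA

Parallel bank: R_p = 1/(1/9.18 + 1/4.42 + 1/4.01) = 1.711 Ω.
V_A = 18.7 × 1.711/4.401 = 7.269 mV.
I(R1) = V_A / R1 = 7.269/9.18 = 0.7919 mA.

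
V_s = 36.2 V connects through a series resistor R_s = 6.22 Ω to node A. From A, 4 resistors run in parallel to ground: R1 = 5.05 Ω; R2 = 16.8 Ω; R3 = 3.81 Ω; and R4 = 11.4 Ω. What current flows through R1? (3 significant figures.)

Parallel bank: R_p = 1/(1/5.05 + 1/16.8 + 1/3.81 + 1/11.4) = 1.645 Ω.
Node voltage V_A = V_s · R_p/(R_s + R_p) = 36.2 × 0.2092 = 7.573 V.
I(R1) = V_A / R1 = 7.573/5.05 = 1.500 A.

I ≈ 1.50 A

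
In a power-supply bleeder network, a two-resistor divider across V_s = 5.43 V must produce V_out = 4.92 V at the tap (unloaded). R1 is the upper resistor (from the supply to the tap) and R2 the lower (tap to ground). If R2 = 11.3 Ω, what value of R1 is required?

Required fraction k = V_out/V_s = 0.9061.
R1 = R2·(1/k − 1) = 11.3 × 0.1037 = 1.171 Ω.

R1 ≈ 1.17 Ω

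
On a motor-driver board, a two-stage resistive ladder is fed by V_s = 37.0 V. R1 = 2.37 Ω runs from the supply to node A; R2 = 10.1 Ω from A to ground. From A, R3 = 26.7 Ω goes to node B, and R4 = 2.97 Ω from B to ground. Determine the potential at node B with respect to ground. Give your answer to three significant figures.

The second stage (R3 + R4 = 29.67 Ω) loads node A in parallel with R2.
Effective lower resistance at A: R2 ‖ 29.67 = 7.535 Ω.
So V_A = 37.0 × 0.7607 = 28.15 V.
Then the unloaded second divider: V_B = V_A × R4/(R3+R4) = 28.15 × 0.1001 = 2.818 V.

V_B ≈ 2.82 V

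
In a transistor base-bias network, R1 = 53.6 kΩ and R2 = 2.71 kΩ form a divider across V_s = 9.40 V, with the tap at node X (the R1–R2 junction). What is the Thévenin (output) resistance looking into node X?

Zeroing V_s shorts the top of R1 to ground, so R_th = R1 ‖ R2 = 2.580 kΩ.

R_th ≈ 2.58 kΩ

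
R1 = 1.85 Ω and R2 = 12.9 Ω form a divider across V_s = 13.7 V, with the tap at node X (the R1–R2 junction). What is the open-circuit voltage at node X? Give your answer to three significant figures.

With X open, the divider is unloaded: V_th = 13.7 × 12.9/14.75 = 11.98 V.

V_th ≈ 12.0 V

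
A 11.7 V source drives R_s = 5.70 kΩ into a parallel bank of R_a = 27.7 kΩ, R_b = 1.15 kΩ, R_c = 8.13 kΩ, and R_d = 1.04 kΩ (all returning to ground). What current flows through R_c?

I ≈ 0.117 mA

Combine the parallel branches: R_p = (1/27.7 + 1/1.15 + 1/8.13 + 1/1.04)⁻¹ = 0.5025 kΩ.
V_A by voltage divider: V_A = 11.7 × 0.5025/(5.70 + 0.5025) = 0.9478 V.
I(R_c) = V_A / R_c = 0.9478/8.13 = 0.1166 mA.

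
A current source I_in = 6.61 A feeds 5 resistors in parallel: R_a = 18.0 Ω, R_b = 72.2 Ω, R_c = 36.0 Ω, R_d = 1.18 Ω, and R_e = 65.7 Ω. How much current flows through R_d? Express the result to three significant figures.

I ≈ 5.84 A

ΣG = 1/18.0 + 1/72.2 + 1/36.0 + 1/1.18 + 1/65.7 = 0.9599.
Current divider: I(R_d) = I_in · G_k/ΣG = 6.61 × (0.8475/0.9599) = 6.61 × 0.8829 = 5.836 A.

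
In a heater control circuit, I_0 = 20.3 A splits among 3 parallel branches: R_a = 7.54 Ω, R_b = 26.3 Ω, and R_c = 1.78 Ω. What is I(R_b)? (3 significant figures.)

Conductances: ΣG = 1/7.54 + 1/26.3 + 1/1.78 = 0.7324 (1/Ω).
R_b takes the fraction G_k/ΣG = 0.03802/0.7324 = 0.05191, so I = 20.3 × 0.05191 = 1.054 A.

I ≈ 1.05 A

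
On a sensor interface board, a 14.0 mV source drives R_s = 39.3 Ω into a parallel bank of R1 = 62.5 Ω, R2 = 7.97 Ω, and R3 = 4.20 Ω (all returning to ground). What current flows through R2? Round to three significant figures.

Equivalent of the parallel group: R_p = 2.635 Ω.
V_A by voltage divider: V_A = 14.0 × 2.635/(39.3 + 2.635) = 0.8796 mV.
I(R2) = V_A / R2 = 0.8796/7.97 = 0.1104 mA.

I ≈ 0.110 mA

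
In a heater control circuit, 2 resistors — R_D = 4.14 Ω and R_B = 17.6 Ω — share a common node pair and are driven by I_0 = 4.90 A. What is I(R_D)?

With just two branches, the current splits inversely with resistance.
I(R_D) = 4.90 × 17.6/(4.14 + 17.6) = 4.90 × 0.8096 = 3.967 A.

I ≈ 3.97 A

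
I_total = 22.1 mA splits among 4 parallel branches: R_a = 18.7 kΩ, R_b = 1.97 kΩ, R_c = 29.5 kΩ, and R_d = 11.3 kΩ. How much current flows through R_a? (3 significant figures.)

I ≈ 1.73 mA

Total conductance ΣG = 1/18.7 + 1/1.97 + 1/29.5 + 1/11.3 = 0.6835 (units of 1/kΩ).
Current divider: I(R_a) = I_total · G_k/ΣG = 22.1 × (0.05348/0.6835) = 22.1 × 0.07824 = 1.729 mA.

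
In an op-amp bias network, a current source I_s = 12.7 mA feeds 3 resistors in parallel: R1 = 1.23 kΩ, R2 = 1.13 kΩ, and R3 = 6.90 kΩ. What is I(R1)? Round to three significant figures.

Total conductance ΣG = 1/1.23 + 1/1.13 + 1/6.90 = 1.843 (units of 1/kΩ).
By the current-divider rule, I = I_s · G_k/ΣG = 12.7 × 0.4412 = 5.603 mA.

I ≈ 5.60 mA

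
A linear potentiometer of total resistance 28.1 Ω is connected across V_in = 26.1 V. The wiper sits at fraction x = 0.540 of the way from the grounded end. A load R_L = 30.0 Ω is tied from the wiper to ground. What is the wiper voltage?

V_out ≈ 11.4 V

The pot divides into 12.93 Ω above the wiper and 15.17 Ω below.
R_L loads the lower segment: effective lower R = 10.08 Ω.
V_out = 26.1 × 10.08/(12.93 + 10.08) = 11.43 V.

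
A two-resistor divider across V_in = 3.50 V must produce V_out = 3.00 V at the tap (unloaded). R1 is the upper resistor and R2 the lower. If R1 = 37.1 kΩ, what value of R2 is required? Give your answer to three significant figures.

R2 ≈ 223 kΩ

V_out/V_in = R2/(R1+R2) = 0.8571.
R2 = R1 · 0.8571/(1 − 0.8571) = 222.6 kΩ.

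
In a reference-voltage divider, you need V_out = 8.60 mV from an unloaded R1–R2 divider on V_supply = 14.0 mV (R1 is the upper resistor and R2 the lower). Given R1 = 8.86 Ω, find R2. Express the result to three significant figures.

V_out/V_supply = R2/(R1+R2) = 0.6143.
Rearranging, R2 = R1·k/(1−k) = 8.86 × 1.593 = 14.11 Ω.

R2 ≈ 14.1 Ω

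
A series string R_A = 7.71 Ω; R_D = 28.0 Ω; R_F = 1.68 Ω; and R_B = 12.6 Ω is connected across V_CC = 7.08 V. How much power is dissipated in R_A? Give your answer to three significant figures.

ΣR = 49.99 Ω → I = 7.08/49.99 = 0.1416 A.
P = I²R = 0.02006 × 7.71 = 0.1547 W.

P ≈ 0.155 W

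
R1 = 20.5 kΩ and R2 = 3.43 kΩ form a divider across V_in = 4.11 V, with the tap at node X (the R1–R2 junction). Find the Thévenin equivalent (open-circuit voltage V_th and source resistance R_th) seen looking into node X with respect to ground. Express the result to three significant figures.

V_th ≈ 0.589 V, R_th ≈ 2.94 kΩ

With X open, the divider is unloaded: V_th = 4.11 × 3.43/23.93 = 0.5891 V.
With V_in suppressed (replaced by a short), R_th = R1 ‖ R2 = (20.50 × 3.43)/(20.50 + 3.43) = 2.938 kΩ.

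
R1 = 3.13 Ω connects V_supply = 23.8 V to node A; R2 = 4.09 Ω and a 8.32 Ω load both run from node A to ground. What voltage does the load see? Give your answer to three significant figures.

The load sits in parallel with R2, giving an effective lower resistance R2' = R2·R_L/(R2+R_L) = 2.742 Ω.
Now apply the divider: V_out = 23.8 × 0.4670 = 11.11 V.

V_out ≈ 11.1 V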